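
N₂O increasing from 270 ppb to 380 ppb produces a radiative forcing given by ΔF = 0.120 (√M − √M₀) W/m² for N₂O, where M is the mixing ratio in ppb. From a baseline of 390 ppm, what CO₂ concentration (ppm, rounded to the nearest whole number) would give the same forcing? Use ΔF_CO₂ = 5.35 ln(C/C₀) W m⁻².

N₂O forcing: 0.120 × (√380 − √270) = 0.120 × (19.4936 − 16.4317) = 0.120 × 3.0619 = 0.36743 W/m².
Set 5.35 ln(C/390) = 0.36743: ln(C/390) = 0.36743/5.35 = 0.06868, so C = 390 × e^0.06868 = 390 × 1.07109 = 417.73 ppm.

C ≈ 418 ppm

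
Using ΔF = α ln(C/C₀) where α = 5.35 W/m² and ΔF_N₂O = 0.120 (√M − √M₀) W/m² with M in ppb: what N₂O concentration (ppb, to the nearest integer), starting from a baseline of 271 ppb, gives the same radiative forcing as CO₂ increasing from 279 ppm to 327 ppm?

M ≈ 554 ppb

CO₂ forcing: 5.35 × ln(327/279) = 5.35 × 0.158748 = 0.84930 W/m².
Set 0.120(√M − √271) = 0.84930: √M = 0.84930/0.120 + √271 = 7.0775 + 16.4621 = 23.5396.
M = (23.5396)² = 554.11 ppb.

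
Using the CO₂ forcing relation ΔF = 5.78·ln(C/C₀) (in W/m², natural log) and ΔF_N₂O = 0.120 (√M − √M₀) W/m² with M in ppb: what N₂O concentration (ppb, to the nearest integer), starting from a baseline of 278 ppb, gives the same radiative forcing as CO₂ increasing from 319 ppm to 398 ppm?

CO₂ forcing: 5.78 × ln(398/319) = 5.78 × 0.221261 = 1.27889 W/m².
Set 0.120(√M − √278) = 1.27889: √M = 1.27889/0.120 + √278 = 10.6574 + 16.6733 = 27.3307.
M = (27.3307)² = 746.97 ppb.

M ≈ 747 ppb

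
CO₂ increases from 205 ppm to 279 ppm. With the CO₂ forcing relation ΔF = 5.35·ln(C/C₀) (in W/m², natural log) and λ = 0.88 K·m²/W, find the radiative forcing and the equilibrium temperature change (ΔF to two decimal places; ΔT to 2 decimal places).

CO₂: 5.35 × ln(279/205) = 5.35 × ln(1.36098) = 5.35 × 0.30821 = 1.6489 W/m².
ΔT = λ ΔF = 0.88 × 1.65 = 1.4520 K.

ΔF = 1.65 W/m²; ΔT = 1.45 K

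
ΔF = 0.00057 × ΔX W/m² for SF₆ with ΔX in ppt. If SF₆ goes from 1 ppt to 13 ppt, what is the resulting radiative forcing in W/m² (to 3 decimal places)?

ΔF = 0.007 W/m²

SF₆: ΔF = 0.00057 × (13 − 1) = 0.00057 × 12 = 0.0068 W/m².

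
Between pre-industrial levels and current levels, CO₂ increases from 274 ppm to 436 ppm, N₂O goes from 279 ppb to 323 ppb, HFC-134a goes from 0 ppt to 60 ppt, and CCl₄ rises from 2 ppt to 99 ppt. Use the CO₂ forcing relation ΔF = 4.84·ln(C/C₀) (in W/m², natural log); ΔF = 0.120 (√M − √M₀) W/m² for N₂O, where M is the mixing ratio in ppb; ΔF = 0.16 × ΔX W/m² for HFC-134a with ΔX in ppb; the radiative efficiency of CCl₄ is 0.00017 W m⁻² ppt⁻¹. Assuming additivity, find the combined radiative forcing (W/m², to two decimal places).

CO₂: 4.84 × ln(436/274) = 4.84 × ln(1.59124) = 4.84 × 0.46451 = 2.2482 W/m².
N₂O: 0.120 × (√323 − √279) = 0.120 × (17.9722 − 16.7033) = 0.120 × 1.2689 = 0.1523 W/m².
HFC-134a: Δ = 60 − 0 = 60 ppt = 0.060 ppb; ΔF = 0.16 × 0.060 = 0.0096 W/m².
CCl₄: ΔF = 0.00017 × (99 − 2) = 0.00017 × 97 = 0.0165 W/m².
Total ΔF = 2.2482 + 0.1523 + 0.0096 + 0.0165 = 2.4266 W/m².

ΔF = 2.43 W/m²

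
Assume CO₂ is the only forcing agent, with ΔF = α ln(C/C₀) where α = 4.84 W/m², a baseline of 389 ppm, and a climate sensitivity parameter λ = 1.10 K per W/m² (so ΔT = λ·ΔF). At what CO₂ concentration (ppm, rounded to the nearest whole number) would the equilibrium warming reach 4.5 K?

Required forcing: ΔF = ΔT/λ = 4.5/1.10 = 4.0909 W/m².
Then ln(C/389) = ΔF/4.84 = 4.0909/4.84 = 0.84523.
So C = 389 × e^0.84523 = 389 × 2.32851 = 905.79 ppm.

C ≈ 906 ppm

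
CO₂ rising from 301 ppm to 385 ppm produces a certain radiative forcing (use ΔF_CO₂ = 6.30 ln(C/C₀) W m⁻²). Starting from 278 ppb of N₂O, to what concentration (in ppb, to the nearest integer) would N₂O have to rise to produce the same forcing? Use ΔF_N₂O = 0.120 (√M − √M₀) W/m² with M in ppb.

M ≈ 876 ppb

CO₂ forcing: 6.30 × ln(385/301) = 6.30 × 0.246133 = 1.55064 W/m².
Set 0.120(√M − √278) = 1.55064: √M = 1.55064/0.120 + √278 = 12.9220 + 16.6733 = 29.5953.
M = (29.5953)² = 875.88 ppb.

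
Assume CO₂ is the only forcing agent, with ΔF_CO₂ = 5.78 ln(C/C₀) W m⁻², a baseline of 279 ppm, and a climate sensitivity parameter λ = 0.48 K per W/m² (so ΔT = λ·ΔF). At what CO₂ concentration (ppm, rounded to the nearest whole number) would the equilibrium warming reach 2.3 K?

Required forcing: ΔF = ΔT/λ = 2.3/0.48 = 4.7917 W/m².
Then ln(C/279) = ΔF/5.78 = 4.7917/5.78 = 0.82901.
So C = 279 × e^0.82901 = 279 × 2.29105 = 639.20 ppm.

C ≈ 639 ppm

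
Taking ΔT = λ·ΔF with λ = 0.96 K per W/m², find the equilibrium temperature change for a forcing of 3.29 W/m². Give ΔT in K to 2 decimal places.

ΔT = 3.16 K

ΔT = λ ΔF = 0.96 × 3.29 = 3.1584 K.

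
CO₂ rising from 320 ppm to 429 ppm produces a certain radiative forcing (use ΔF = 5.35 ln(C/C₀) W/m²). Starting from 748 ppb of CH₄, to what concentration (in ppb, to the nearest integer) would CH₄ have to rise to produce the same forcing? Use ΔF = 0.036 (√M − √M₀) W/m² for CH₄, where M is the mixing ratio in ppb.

M ≈ 5029 ppb

CO₂ forcing: 5.35 × ln(429/320) = 5.35 × 0.293136 = 1.56828 W/m².
Set 0.036(√M − √748) = 1.56828: √M = 1.56828/0.036 + √748 = 43.5633 + 27.3496 = 70.9129.
M = (70.9129)² = 5028.64 ppb.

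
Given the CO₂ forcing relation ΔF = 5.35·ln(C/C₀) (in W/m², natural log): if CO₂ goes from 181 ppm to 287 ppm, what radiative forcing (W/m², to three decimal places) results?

CO₂: 5.35 × ln(287/181) = 5.35 × ln(1.58564) = 5.35 × 0.46099 = 2.4663 W/m².

ΔF = 2.466 W/m²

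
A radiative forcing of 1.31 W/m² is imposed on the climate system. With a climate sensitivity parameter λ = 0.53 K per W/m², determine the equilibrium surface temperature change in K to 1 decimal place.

ΔT = 0.7 K

ΔT = λ ΔF = 0.53 × 1.31 = 0.6943 K.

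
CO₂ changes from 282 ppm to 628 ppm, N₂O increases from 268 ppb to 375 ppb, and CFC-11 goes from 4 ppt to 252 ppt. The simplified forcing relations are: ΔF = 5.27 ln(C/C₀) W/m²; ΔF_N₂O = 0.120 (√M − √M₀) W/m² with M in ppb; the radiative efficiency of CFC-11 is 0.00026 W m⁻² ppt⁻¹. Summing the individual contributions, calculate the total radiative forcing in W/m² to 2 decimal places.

ΔF = 4.64 W/m²

CO₂: 5.27 × ln(628/282) = 5.27 × ln(2.22695) = 5.27 × 0.80063 = 4.2193 W/m².
N₂O: 0.120 × (√375 − √268) = 0.120 × (19.3649 − 16.3707) = 0.120 × 2.9942 = 0.3593 W/m².
CFC-11: ΔF = 0.00026 × (252 − 4) = 0.00026 × 248 = 0.0645 W/m².
Total ΔF = 4.2193 + 0.3593 + 0.0645 = 4.6431 W/m².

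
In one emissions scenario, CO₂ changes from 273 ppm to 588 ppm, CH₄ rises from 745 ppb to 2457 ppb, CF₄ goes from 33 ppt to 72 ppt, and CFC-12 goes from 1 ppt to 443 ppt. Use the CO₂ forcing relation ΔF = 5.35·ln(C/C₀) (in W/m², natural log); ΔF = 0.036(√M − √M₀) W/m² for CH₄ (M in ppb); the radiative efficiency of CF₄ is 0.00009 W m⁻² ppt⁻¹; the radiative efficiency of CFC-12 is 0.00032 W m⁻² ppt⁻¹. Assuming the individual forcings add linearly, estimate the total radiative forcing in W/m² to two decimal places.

CO₂: 5.35 × ln(588/273) = 5.35 × ln(2.15385) = 5.35 × 0.76726 = 4.1048 W/m².
CH₄: 0.036 × (√2457 − √745) = 0.036 × (49.5681 − 27.2947) = 0.036 × 22.2734 = 0.8018 W/m².
CF₄: ΔF = 0.00009 × (72 − 33) = 0.00009 × 39 = 0.0035 W/m².
CFC-12: ΔF = 0.00032 × (443 − 1) = 0.00032 × 442 = 0.1414 W/m².
Total ΔF = 4.1048 + 0.8018 + 0.0035 + 0.1414 = 5.0515 W/m².

ΔF = 5.05 W/m²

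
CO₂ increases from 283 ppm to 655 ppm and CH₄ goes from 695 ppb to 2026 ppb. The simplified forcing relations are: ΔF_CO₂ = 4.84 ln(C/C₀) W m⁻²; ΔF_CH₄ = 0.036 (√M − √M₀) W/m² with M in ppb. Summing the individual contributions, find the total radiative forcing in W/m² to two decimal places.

ΔF = 4.73 W/m²

CO₂: 4.84 × ln(655/283) = 4.84 × ln(2.31449) = 4.84 × 0.83919 = 4.0617 W/m².
CH₄: 0.036 × (√2026 − √695) = 0.036 × (45.0111 − 26.3629) = 0.036 × 18.6482 = 0.6713 W/m².
Total ΔF = 4.0617 + 0.6713 = 4.7330 W/m².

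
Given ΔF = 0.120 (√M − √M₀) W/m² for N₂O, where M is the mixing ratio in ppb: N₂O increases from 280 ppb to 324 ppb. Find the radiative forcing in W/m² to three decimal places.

ΔF = 0.152 W/m²

N₂O: 0.120 × (√324 − √280) = 0.120 × (18.0000 − 16.7332) = 0.120 × 1.2668 = 0.1520 W/m².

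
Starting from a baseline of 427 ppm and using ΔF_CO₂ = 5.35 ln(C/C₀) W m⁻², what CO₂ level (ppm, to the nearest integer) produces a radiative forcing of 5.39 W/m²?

C ≈ 1169 ppm

Set 5.35 ln(C/427) = 5.39, so ln(C/427) = 5.39/5.35 = 1.00748.
Then C/427 = e^1.00748 = 2.73869, giving C = 427 × 2.73869 = 1169.42 ppm.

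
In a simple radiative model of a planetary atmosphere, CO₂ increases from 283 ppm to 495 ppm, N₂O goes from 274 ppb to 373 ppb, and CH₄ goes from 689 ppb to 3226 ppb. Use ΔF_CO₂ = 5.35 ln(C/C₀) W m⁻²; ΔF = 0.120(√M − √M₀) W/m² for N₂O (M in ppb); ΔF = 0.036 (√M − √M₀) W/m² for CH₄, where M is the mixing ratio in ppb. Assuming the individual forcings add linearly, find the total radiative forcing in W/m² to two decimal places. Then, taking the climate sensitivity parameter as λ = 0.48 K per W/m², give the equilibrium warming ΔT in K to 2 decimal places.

CO₂: 5.35 × ln(495/283) = 5.35 × ln(1.74912) = 5.35 × 0.55911 = 2.9912 W/m².
N₂O: 0.120 × (√373 − √274) = 0.120 × (19.3132 − 16.5529) = 0.120 × 2.7603 = 0.3312 W/m².
CH₄: 0.036 × (√3226 − √689) = 0.036 × (56.7979 − 26.2488) = 0.036 × 30.5491 = 1.0998 W/m².
Total ΔF = 2.9912 + 0.3312 + 1.0998 = 4.4222 W/m².
ΔT = λ ΔF = 0.48 × 4.42 = 2.1216 K.

ΔF = 4.42 W/m²; ΔT = 2.12 K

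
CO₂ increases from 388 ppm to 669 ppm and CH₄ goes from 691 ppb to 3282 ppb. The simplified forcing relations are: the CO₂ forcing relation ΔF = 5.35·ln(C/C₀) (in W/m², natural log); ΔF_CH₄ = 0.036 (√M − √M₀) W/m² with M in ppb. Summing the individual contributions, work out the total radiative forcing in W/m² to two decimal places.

CO₂: 5.35 × ln(669/388) = 5.35 × ln(1.72423) = 5.35 × 0.54478 = 2.9146 W/m².
CH₄: 0.036 × (√3282 − √691) = 0.036 × (57.2887 − 26.2869) = 0.036 × 31.0018 = 1.1161 W/m².
Total ΔF = 2.9146 + 1.1161 = 4.0307 W/m².

ΔF = 4.03 W/m²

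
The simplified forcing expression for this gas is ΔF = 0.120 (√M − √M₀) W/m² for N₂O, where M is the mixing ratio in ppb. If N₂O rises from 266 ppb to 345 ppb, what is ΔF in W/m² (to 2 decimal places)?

ΔF = 0.27 W/m²

N₂O: 0.120 × (√345 − √266) = 0.120 × (18.5742 − 16.3095) = 0.120 × 2.2647 = 0.2718 W/m².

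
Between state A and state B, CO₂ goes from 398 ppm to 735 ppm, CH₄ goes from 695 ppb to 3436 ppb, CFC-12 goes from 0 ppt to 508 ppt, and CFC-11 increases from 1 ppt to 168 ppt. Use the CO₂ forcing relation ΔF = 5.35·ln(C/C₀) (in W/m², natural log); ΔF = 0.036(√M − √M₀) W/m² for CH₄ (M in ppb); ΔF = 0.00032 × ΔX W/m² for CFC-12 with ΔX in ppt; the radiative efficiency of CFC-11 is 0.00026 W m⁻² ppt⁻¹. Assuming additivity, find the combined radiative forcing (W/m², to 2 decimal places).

ΔF = 4.65 W/m²

CO₂: 5.35 × ln(735/398) = 5.35 × ln(1.84673) = 5.35 × 0.61342 = 3.2818 W/m².
CH₄: 0.036 × (√3436 − √695) = 0.036 × (58.6174 − 26.3629) = 0.036 × 32.2545 = 1.1612 W/m².
CFC-12: ΔF = 0.00032 × (508 − 0) = 0.00032 × 508 = 0.1626 W/m².
CFC-11: ΔF = 0.00026 × (168 − 1) = 0.00026 × 167 = 0.0434 W/m².
Total ΔF = 3.2818 + 1.1612 + 0.1626 + 0.0434 = 4.6490 W/m².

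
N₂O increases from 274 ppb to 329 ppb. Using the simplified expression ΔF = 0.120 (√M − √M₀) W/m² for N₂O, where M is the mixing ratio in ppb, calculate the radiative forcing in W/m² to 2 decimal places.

N₂O: 0.120 × (√329 − √274) = 0.120 × (18.1384 − 16.5529) = 0.120 × 1.5855 = 0.1903 W/m².

ΔF = 0.19 W/m²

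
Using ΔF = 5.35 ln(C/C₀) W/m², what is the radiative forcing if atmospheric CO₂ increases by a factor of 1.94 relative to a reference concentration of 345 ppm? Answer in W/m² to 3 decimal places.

Because the forcing depends only on the ratio C/C₀, the initial concentration does not enter.
ΔF = 5.35 × ln(1.94) = 5.35 × 0.66269 = 3.5454 W/m².

ΔF = 3.545 W/m²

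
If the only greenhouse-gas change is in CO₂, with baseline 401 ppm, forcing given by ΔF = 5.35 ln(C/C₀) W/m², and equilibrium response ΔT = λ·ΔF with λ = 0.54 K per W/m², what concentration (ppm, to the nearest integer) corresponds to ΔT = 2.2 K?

C ≈ 859 ppm

Required forcing: ΔF = ΔT/λ = 2.2/0.54 = 4.0741 W/m².
Then ln(C/401) = ΔF/5.35 = 4.0741/5.35 = 0.76151.
So C = 401 × e^0.76151 = 401 × 2.14151 = 858.75 ppm.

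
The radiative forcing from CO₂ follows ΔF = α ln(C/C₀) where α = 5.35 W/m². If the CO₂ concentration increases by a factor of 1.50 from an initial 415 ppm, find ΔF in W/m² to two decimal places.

Because the forcing depends only on the ratio C/C₀, the initial concentration does not enter.
ΔF = 5.35 × ln(1.50) = 5.35 × 0.40547 = 2.1693 W/m².

ΔF = 2.17 W/m²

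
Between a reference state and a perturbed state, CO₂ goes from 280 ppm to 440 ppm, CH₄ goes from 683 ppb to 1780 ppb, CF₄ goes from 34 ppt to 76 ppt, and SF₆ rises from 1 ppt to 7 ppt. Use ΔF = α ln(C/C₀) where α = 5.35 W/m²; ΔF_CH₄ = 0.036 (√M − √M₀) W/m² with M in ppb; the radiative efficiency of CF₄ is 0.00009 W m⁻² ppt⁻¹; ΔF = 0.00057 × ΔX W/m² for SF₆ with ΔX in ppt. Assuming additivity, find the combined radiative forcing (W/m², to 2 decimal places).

ΔF = 3.00 W/m²

CO₂: 5.35 × ln(440/280) = 5.35 × ln(1.57143) = 5.35 × 0.45199 = 2.4181 W/m².
CH₄: 0.036 × (√1780 − √683) = 0.036 × (42.1900 − 26.1343) = 0.036 × 16.0557 = 0.5780 W/m².
CF₄: ΔF = 0.00009 × (76 − 34) = 0.00009 × 42 = 0.0038 W/m².
SF₆: ΔF = 0.00057 × (7 − 1) = 0.00057 × 6 = 0.0034 W/m².
Total ΔF = 2.4181 + 0.5780 + 0.0038 + 0.0034 = 3.0033 W/m².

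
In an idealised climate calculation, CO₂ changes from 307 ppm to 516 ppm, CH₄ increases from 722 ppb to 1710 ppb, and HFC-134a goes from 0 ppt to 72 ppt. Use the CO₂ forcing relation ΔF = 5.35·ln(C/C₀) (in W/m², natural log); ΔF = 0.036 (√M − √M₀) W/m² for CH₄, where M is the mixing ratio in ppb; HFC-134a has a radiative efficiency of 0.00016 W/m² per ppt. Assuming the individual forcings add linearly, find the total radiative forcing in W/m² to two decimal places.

ΔF = 3.31 W/m²

CO₂: 5.35 × ln(516/307) = 5.35 × ln(1.68078) = 5.35 × 0.51926 = 2.7780 W/m².
CH₄: 0.036 × (√1710 − √722) = 0.036 × (41.3521 − 26.8701) = 0.036 × 14.4820 = 0.5214 W/m².
HFC-134a: ΔF = 0.00016 × (72 − 0) = 0.00016 × 72 = 0.0115 W/m².
Total ΔF = 2.7780 + 0.5214 + 0.0115 = 3.3109 W/m².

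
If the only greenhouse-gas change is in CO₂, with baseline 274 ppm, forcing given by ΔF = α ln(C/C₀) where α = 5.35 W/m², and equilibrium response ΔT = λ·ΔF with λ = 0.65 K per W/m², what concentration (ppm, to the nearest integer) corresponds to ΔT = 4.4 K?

C ≈ 971 ppm

Required forcing: ΔF = ΔT/λ = 4.4/0.65 = 6.7692 W/m².
Then ln(C/274) = ΔF/5.35 = 6.7692/5.35 = 1.26527.
So C = 274 × e^1.26527 = 274 × 3.54405 = 971.07 ppm.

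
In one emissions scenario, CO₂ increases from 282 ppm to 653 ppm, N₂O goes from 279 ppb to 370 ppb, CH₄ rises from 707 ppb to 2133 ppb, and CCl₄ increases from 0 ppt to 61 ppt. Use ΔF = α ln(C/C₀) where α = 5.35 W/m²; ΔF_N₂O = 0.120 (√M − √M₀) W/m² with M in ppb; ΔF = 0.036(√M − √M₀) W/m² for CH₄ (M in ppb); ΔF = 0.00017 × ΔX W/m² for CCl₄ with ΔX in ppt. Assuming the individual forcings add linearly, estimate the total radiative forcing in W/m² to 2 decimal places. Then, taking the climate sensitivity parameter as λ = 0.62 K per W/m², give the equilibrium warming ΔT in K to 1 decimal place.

CO₂: 5.35 × ln(653/282) = 5.35 × ln(2.31560) = 5.35 × 0.83967 = 4.4922 W/m².
N₂O: 0.120 × (√370 − √279) = 0.120 × (19.2354 − 16.7033) = 0.120 × 2.5321 = 0.3039 W/m².
CH₄: 0.036 × (√2133 − √707) = 0.036 × (46.1844 − 26.5895) = 0.036 × 19.5949 = 0.7054 W/m².
CCl₄: ΔF = 0.00017 × (61 − 0) = 0.00017 × 61 = 0.0104 W/m².
Total ΔF = 4.4922 + 0.3039 + 0.7054 + 0.0104 = 5.5119 W/m².
ΔT = λ ΔF = 0.62 × 5.51 = 3.4162 K.

ΔF = 5.51 W/m²; ΔT = 3.4 K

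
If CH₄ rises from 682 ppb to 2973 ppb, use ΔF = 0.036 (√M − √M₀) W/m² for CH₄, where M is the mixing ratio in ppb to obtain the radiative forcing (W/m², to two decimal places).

CH₄: 0.036 × (√2973 − √682) = 0.036 × (54.5252 − 26.1151) = 0.036 × 28.4101 = 1.0228 W/m².

ΔF = 1.02 W/m²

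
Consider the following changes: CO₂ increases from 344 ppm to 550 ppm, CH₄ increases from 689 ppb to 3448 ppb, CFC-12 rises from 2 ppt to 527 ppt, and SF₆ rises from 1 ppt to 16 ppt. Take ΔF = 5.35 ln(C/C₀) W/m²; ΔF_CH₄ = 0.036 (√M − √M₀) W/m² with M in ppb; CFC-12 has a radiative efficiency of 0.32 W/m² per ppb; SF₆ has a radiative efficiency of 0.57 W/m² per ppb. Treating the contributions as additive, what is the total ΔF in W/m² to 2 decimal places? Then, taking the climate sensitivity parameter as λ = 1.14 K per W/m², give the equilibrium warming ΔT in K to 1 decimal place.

CO₂: 5.35 × ln(550/344) = 5.35 × ln(1.59884) = 5.35 × 0.46928 = 2.5106 W/m².
CH₄: 0.036 × (√3448 − √689) = 0.036 × (58.7197 − 26.2488) = 0.036 × 32.4709 = 1.1690 W/m².
CFC-12: Δ = 527 − 2 = 525 ppt = 0.525 ppb; ΔF = 0.32 × 0.525 = 0.1680 W/m².
SF₆: Δ = 16 − 1 = 15 ppt = 0.015 ppb; ΔF = 0.57 × 0.015 = 0.0086 W/m².
Total ΔF = 2.5106 + 1.1690 + 0.1680 + 0.0086 = 3.8562 W/m².
ΔT = λ ΔF = 1.14 × 3.86 = 4.4004 K.

ΔF = 3.86 W/m²; ΔT = 4.4 K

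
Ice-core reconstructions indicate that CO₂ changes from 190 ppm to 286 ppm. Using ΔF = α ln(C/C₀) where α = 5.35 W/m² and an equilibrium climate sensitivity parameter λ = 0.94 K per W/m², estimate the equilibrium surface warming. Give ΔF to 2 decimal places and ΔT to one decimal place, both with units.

CO₂: 5.35 × ln(286/190) = 5.35 × ln(1.50526) = 5.35 × 0.40897 = 2.1880 W/m².
ΔT = λ ΔF = 0.94 × 2.19 = 2.0586 K.

ΔF = 2.19 W/m²; ΔT = 2.1 K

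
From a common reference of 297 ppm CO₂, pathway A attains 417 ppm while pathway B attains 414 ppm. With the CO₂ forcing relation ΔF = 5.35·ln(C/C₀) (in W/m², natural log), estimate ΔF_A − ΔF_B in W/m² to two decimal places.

ΔF_A = 5.35 ln(417/297) = 5.35 × 0.33935 = 1.8155 W/m².
ΔF_B = 5.35 ln(414/297) = 5.35 × 0.33213 = 1.7769 W/m².
Difference: 1.8155 − 1.7769 = 0.0386 W/m².

ΔF_A − ΔF_B = 0.04 W/m²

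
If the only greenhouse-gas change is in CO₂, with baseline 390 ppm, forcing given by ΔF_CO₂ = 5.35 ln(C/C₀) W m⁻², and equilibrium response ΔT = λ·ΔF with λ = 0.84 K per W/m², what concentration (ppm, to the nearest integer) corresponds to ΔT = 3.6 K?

C ≈ 869 ppm

Required forcing: ΔF = ΔT/λ = 3.6/0.84 = 4.2857 W/m².
Then ln(C/390) = ΔF/5.35 = 4.2857/5.35 = 0.80107.
So C = 390 × e^0.80107 = 390 × 2.22792 = 868.89 ppm.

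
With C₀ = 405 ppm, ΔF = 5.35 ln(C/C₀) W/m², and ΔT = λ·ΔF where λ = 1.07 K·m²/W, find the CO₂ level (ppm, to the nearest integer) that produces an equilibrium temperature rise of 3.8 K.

Required forcing: ΔF = ΔT/λ = 3.8/1.07 = 3.5514 W/m².
Then ln(C/405) = ΔF/5.35 = 3.5514/5.35 = 0.66381.
So C = 405 × e^0.66381 = 405 × 1.94218 = 786.58 ppm.

C ≈ 787 ppm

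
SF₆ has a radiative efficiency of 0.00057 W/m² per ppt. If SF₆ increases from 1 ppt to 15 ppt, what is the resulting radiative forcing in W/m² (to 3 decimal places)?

SF₆: ΔF = 0.00057 × (15 − 1) = 0.00057 × 14 = 0.0080 W/m².

ΔF = 0.008 W/m²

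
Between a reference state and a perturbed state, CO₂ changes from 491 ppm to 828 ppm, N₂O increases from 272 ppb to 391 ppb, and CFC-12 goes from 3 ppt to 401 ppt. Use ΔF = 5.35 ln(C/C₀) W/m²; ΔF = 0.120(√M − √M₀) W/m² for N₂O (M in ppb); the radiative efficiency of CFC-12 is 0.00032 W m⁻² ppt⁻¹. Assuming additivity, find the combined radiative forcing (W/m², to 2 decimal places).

CO₂: 5.35 × ln(828/491) = 5.35 × ln(1.68635) = 5.35 × 0.52257 = 2.7957 W/m².
N₂O: 0.120 × (√391 − √272) = 0.120 × (19.7737 − 16.4924) = 0.120 × 3.2813 = 0.3938 W/m².
CFC-12: ΔF = 0.00032 × (401 − 3) = 0.00032 × 398 = 0.1274 W/m².
Total ΔF = 2.7957 + 0.3938 + 0.1274 = 3.3169 W/m².

ΔF = 3.32 W/m²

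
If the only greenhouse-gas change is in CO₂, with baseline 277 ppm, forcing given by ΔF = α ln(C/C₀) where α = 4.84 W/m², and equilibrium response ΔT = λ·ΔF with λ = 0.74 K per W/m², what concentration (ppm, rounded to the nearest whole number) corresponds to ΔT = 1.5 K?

C ≈ 421 ppm

Required forcing: ΔF = ΔT/λ = 1.5/0.74 = 2.0270 W/m².
Then ln(C/277) = ΔF/4.84 = 2.0270/4.84 = 0.41880.
So C = 277 × e^0.41880 = 277 × 1.52014 = 421.08 ppm.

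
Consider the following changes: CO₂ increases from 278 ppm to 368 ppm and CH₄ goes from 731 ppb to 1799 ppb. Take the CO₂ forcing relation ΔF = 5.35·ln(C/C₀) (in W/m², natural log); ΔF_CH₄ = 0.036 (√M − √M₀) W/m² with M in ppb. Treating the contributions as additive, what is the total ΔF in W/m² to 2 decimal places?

ΔF = 2.05 W/m²

CO₂: 5.35 × ln(368/278) = 5.35 × ln(1.32374) = 5.35 × 0.28046 = 1.5005 W/m².
CH₄: 0.036 × (√1799 − √731) = 0.036 × (42.4146 − 27.0370) = 0.036 × 15.3776 = 0.5536 W/m².
Total ΔF = 1.5005 + 0.5536 = 2.0541 W/m².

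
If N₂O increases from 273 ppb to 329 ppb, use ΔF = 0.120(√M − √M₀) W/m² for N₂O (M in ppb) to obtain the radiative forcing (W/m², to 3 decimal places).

ΔF = 0.194 W/m²

N₂O: 0.120 × (√329 − √273) = 0.120 × (18.1384 − 16.5227) = 0.120 × 1.6157 = 0.1939 W/m².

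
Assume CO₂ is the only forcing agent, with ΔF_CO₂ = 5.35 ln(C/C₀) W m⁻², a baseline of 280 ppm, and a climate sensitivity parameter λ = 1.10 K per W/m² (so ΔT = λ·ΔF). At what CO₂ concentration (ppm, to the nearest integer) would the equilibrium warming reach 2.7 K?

C ≈ 443 ppm

Required forcing: ΔF = ΔT/λ = 2.7/1.10 = 2.4545 W/m².
Then ln(C/280) = ΔF/5.35 = 2.4545/5.35 = 0.45879.
So C = 280 × e^0.45879 = 280 × 1.58216 = 443.00 ppm.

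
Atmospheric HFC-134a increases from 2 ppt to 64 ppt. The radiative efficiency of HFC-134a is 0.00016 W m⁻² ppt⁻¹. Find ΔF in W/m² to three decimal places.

ΔF = 0.010 W/m²

HFC-134a: ΔF = 0.00016 × (64 − 2) = 0.00016 × 62 = 0.0099 W/m².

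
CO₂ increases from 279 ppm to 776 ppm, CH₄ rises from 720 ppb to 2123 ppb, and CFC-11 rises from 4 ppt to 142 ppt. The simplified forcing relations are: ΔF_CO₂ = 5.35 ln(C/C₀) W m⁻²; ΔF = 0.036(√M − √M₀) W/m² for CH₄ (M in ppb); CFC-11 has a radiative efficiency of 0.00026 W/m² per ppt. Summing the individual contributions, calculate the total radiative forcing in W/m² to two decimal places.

ΔF = 6.20 W/m²

CO₂: 5.35 × ln(776/279) = 5.35 × ln(2.78136) = 5.35 × 1.02294 = 5.4727 W/m².
CH₄: 0.036 × (√2123 − √720) = 0.036 × (46.0760 − 26.8328) = 0.036 × 19.2432 = 0.6928 W/m².
CFC-11: ΔF = 0.00026 × (142 − 4) = 0.00026 × 138 = 0.0359 W/m².
Total ΔF = 5.4727 + 0.6928 + 0.0359 = 6.2014 W/m².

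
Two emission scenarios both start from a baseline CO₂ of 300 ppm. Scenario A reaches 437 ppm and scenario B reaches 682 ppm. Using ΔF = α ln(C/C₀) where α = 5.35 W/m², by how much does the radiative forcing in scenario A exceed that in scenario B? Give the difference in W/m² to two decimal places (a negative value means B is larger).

ΔF_A − ΔF_B = -2.38 W/m²

ΔF_A = 5.35 ln(437/300) = 5.35 × 0.37615 = 2.0124 W/m².
ΔF_B = 5.35 ln(682/300) = 5.35 × 0.82125 = 4.3937 W/m².
Difference: 2.0124 − 4.3937 = -2.3813 W/m².
(Equivalently, ΔF_A − ΔF_B = 5.35 ln(437/682) = 5.35 × -0.44510 = -2.3813 W/m².)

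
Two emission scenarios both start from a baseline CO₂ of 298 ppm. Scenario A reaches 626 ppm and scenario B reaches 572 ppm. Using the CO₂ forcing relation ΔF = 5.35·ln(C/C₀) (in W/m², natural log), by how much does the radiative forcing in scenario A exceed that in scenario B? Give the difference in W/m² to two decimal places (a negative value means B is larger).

ΔF_A − ΔF_B = 0.48 W/m²

ΔF_A = 5.35 ln(626/298) = 5.35 × 0.74226 = 3.9711 W/m².
ΔF_B = 5.35 ln(572/298) = 5.35 × 0.65205 = 3.4885 W/m².
Difference: 3.9711 − 3.4885 = 0.4826 W/m².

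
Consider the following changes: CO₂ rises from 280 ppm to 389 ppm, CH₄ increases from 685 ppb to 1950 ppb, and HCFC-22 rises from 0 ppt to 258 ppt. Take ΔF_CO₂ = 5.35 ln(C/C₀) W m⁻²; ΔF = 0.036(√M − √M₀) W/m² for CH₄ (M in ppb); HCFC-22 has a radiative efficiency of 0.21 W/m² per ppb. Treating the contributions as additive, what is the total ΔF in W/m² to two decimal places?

CO₂: 5.35 × ln(389/280) = 5.35 × ln(1.38929) = 5.35 × 0.32879 = 1.7590 W/m².
CH₄: 0.036 × (√1950 − √685) = 0.036 × (44.1588 − 26.1725) = 0.036 × 17.9863 = 0.6475 W/m².
HCFC-22: Δ = 258 − 0 = 258 ppt = 0.258 ppb; ΔF = 0.21 × 0.258 = 0.0542 W/m².
Total ΔF = 1.7590 + 0.6475 + 0.0542 = 2.4607 W/m².

ΔF = 2.46 W/m²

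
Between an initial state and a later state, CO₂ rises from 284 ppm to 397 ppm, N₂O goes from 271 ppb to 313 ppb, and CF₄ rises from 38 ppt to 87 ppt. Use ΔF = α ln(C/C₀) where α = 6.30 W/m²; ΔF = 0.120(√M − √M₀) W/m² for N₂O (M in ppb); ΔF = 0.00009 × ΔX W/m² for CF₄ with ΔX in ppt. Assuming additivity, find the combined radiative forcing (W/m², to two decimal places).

CO₂: 6.30 × ln(397/284) = 6.30 × ln(1.39789) = 6.30 × 0.33496 = 2.1102 W/m².
N₂O: 0.120 × (√313 − √271) = 0.120 × (17.6918 − 16.4621) = 0.120 × 1.2297 = 0.1476 W/m².
CF₄: ΔF = 0.00009 × (87 − 38) = 0.00009 × 49 = 0.0044 W/m².
Total ΔF = 2.1102 + 0.1476 + 0.0044 = 2.2622 W/m².

ΔF = 2.26 W/m²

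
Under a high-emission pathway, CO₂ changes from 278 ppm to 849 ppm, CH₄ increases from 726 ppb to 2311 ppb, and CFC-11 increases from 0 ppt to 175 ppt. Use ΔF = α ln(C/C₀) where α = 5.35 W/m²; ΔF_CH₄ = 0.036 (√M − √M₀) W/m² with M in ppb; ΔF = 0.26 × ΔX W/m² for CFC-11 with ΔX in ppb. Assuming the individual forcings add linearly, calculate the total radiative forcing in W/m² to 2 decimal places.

ΔF = 6.78 W/m²

CO₂: 5.35 × ln(849/278) = 5.35 × ln(3.05396) = 5.35 × 1.11644 = 5.9730 W/m².
CH₄: 0.036 × (√2311 − √726) = 0.036 × (48.0729 − 26.9444) = 0.036 × 21.1285 = 0.7606 W/m².
CFC-11: Δ = 175 − 0 = 175 ppt = 0.175 ppb; ΔF = 0.26 × 0.175 = 0.0455 W/m².
Total ΔF = 5.9730 + 0.7606 + 0.0455 = 6.7791 W/m².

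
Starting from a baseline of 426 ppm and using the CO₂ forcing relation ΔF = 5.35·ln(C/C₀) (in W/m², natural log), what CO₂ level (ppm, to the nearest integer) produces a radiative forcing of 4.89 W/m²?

Set 5.35 ln(C/426) = 4.89, so ln(C/426) = 4.89/5.35 = 0.91402.
Then C/426 = e^0.91402 = 2.49433, giving C = 426 × 2.49433 = 1062.58 ppm.

C ≈ 1063 ppm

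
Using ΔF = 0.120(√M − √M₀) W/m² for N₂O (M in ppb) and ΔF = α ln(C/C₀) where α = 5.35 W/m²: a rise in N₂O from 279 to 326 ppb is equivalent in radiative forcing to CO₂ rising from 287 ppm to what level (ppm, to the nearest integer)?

N₂O forcing: 0.120 × (√326 − √279) = 0.120 × (18.0555 − 16.7033) = 0.120 × 1.3522 = 0.16226 W/m².
Set 5.35 ln(C/287) = 0.16226: ln(C/287) = 0.16226/5.35 = 0.03033, so C = 287 × e^0.03033 = 287 × 1.03079 = 295.84 ppm.

C ≈ 296 ppm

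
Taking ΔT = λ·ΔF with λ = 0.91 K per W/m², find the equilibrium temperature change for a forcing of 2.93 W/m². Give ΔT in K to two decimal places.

ΔT = λ ΔF = 0.91 × 2.93 = 2.6663 K.

ΔT = 2.67 K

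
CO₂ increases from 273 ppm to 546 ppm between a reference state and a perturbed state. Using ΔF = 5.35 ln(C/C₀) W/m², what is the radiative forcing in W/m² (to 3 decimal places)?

CO₂ absorption bands are partially saturated, so forcing scales with the logarithm of the concentration ratio.
CO₂: 5.35 × ln(546/273) = 5.35 × ln(2.00000) = 5.35 × 0.69315 = 3.7084 W/m².

ΔF = 3.708 W/m²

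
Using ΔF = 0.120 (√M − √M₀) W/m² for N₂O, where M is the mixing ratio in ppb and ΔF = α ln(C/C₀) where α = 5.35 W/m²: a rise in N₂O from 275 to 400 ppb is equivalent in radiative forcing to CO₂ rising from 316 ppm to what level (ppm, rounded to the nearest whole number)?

N₂O forcing: 0.120 × (√400 − √275) = 0.120 × (20.0000 − 16.5831) = 0.120 × 3.4169 = 0.41003 W/m².
Set 5.35 ln(C/316) = 0.41003: ln(C/316) = 0.41003/5.35 = 0.07664, so C = 316 × e^0.07664 = 316 × 1.07965 = 341.17 ppm.

C ≈ 341 ppm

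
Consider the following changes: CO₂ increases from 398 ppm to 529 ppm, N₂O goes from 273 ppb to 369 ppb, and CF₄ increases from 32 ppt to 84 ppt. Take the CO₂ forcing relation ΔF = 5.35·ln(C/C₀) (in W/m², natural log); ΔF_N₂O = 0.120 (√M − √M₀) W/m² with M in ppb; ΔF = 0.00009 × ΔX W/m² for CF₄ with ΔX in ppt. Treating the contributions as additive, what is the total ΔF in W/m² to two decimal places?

ΔF = 1.85 W/m²

CO₂: 5.35 × ln(529/398) = 5.35 × ln(1.32915) = 5.35 × 0.28454 = 1.5223 W/m².
N₂O: 0.120 × (√369 − √273) = 0.120 × (19.2094 − 16.5227) = 0.120 × 2.6867 = 0.3224 W/m².
CF₄: ΔF = 0.00009 × (84 − 32) = 0.00009 × 52 = 0.0047 W/m².
Total ΔF = 1.5223 + 0.3224 + 0.0047 = 1.8494 W/m².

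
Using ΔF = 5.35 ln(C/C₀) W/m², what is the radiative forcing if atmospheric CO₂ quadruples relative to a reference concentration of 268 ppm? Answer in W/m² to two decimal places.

ΔF = 7.42 W/m²

Because the forcing depends only on the ratio C/C₀, the initial concentration does not enter.
ΔF = 5.35 × ln(4) = 5.35 × 1.38629 = 7.4167 W/m².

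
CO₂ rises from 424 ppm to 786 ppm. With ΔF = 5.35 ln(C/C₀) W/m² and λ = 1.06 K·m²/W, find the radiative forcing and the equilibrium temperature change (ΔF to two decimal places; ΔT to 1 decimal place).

ΔF = 3.30 W/m²; ΔT = 3.5 K

CO₂: 5.35 × ln(786/424) = 5.35 × ln(1.85377) = 5.35 × 0.61722 = 3.3021 W/m².
ΔT = λ ΔF = 1.06 × 3.30 = 3.4980 K.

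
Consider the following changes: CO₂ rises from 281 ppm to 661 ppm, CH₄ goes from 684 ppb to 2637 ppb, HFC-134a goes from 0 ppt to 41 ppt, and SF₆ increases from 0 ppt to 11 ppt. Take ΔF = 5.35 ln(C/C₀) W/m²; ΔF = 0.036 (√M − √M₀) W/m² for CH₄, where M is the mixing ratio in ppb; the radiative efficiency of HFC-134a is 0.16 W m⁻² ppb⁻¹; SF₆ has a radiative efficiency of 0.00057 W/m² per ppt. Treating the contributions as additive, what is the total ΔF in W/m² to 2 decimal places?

CO₂: 5.35 × ln(661/281) = 5.35 × ln(2.35231) = 5.35 × 0.85540 = 4.5764 W/m².
CH₄: 0.036 × (√2637 − √684) = 0.036 × (51.3517 − 26.1534) = 0.036 × 25.1983 = 0.9071 W/m².
HFC-134a: Δ = 41 − 0 = 41 ppt = 0.041 ppb; ΔF = 0.16 × 0.041 = 0.0066 W/m².
SF₆: ΔF = 0.00057 × (11 − 0) = 0.00057 × 11 = 0.0063 W/m².
Total ΔF = 4.5764 + 0.9071 + 0.0066 + 0.0063 = 5.4964 W/m².

ΔF = 5.50 W/m²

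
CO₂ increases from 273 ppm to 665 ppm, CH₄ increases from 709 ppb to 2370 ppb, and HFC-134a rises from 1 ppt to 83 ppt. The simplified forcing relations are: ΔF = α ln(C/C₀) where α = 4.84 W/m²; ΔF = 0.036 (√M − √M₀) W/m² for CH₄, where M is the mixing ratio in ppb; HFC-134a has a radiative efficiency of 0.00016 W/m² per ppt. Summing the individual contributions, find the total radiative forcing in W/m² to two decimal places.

CO₂: 4.84 × ln(665/273) = 4.84 × ln(2.43590) = 4.84 × 0.89032 = 4.3091 W/m².
CH₄: 0.036 × (√2370 − √709) = 0.036 × (48.6826 − 26.6271) = 0.036 × 22.0555 = 0.7940 W/m².
HFC-134a: ΔF = 0.00016 × (83 − 1) = 0.00016 × 82 = 0.0131 W/m².
Total ΔF = 4.3091 + 0.7940 + 0.0131 = 5.1162 W/m².

ΔF = 5.12 W/m²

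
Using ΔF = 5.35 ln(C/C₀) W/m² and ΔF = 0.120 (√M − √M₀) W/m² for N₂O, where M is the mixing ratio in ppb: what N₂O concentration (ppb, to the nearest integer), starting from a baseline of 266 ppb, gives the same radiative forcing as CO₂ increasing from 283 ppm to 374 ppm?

M ≈ 826 ppb

CO₂ forcing: 5.35 × ln(374/283) = 5.35 × 0.278809 = 1.49163 W/m².
Set 0.120(√M − √266) = 1.49163: √M = 1.49163/0.120 + √266 = 12.4303 + 16.3095 = 28.7398.
M = (28.7398)² = 825.98 ppb.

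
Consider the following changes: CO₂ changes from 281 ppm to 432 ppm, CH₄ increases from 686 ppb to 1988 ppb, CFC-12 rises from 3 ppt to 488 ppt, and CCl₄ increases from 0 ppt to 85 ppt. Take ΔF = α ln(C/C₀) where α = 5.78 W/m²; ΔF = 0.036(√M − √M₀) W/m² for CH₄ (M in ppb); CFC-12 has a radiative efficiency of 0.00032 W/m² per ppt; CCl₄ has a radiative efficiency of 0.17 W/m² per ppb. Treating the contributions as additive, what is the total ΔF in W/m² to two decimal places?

ΔF = 3.32 W/m²

CO₂: 5.78 × ln(432/281) = 5.78 × ln(1.53737) = 5.78 × 0.43007 = 2.4858 W/m².
CH₄: 0.036 × (√1988 − √686) = 0.036 × (44.5870 − 26.1916) = 0.036 × 18.3954 = 0.6622 W/m².
CFC-12: ΔF = 0.00032 × (488 − 3) = 0.00032 × 485 = 0.1552 W/m².
CCl₄: Δ = 85 − 0 = 85 ppt = 0.085 ppb; ΔF = 0.17 × 0.085 = 0.0145 W/m².
Total ΔF = 2.4858 + 0.6622 + 0.1552 + 0.0145 = 3.3177 W/m².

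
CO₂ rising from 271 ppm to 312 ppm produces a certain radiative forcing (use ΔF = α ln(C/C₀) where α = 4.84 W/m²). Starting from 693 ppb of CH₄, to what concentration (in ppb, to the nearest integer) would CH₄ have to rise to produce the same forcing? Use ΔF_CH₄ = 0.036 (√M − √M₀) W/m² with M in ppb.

M ≈ 2049 ppb

CO₂ forcing: 4.84 × ln(312/271) = 4.84 × 0.140884 = 0.68188 W/m².
Set 0.036(√M − √693) = 0.68188: √M = 0.68188/0.036 + √693 = 18.9411 + 26.3249 = 45.2660.
M = (45.2660)² = 2049.01 ppb.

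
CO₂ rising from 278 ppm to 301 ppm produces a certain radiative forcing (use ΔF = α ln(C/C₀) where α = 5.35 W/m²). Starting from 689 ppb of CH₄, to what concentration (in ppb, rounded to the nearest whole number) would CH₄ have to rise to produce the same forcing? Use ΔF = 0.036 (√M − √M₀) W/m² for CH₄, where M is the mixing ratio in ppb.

M ≈ 1449 ppb

CO₂ forcing: 5.35 × ln(301/278) = 5.35 × 0.079489 = 0.42527 W/m².
Set 0.036(√M − √689) = 0.42527: √M = 0.42527/0.036 + √689 = 11.8131 + 26.2488 = 38.0619.
M = (38.0619)² = 1448.71 ppb.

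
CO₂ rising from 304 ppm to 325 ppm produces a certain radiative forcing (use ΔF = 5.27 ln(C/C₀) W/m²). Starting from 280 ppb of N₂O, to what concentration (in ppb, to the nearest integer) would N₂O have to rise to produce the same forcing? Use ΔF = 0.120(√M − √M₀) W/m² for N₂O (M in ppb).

M ≈ 387 ppb

CO₂ forcing: 5.27 × ln(325/304) = 5.27 × 0.066797 = 0.35202 W/m².
Set 0.120(√M − √280) = 0.35202: √M = 0.35202/0.120 + √280 = 2.9335 + 16.7332 = 19.6667.
M = (19.6667)² = 386.78 ppb.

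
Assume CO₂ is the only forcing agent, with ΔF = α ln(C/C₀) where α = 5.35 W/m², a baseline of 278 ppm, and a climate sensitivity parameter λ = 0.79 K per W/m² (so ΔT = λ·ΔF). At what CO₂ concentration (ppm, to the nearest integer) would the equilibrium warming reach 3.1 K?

C ≈ 579 ppm

Required forcing: ΔF = ΔT/λ = 3.1/0.79 = 3.9241 W/m².
Then ln(C/278) = ΔF/5.35 = 3.9241/5.35 = 0.73348.
So C = 278 × e^0.73348 = 278 × 2.08231 = 578.88 ppm.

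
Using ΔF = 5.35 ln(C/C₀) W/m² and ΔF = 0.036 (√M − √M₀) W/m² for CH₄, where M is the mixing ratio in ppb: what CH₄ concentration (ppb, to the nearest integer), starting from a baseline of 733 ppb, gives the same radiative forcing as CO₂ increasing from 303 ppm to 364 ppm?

CO₂ forcing: 5.35 × ln(364/303) = 5.35 × 0.183421 = 0.98130 W/m².
Set 0.036(√M − √733) = 0.98130: √M = 0.98130/0.036 + √733 = 27.2583 + 27.0740 = 54.3323.
M = (54.3323)² = 2952.00 ppb.

M ≈ 2952 ppb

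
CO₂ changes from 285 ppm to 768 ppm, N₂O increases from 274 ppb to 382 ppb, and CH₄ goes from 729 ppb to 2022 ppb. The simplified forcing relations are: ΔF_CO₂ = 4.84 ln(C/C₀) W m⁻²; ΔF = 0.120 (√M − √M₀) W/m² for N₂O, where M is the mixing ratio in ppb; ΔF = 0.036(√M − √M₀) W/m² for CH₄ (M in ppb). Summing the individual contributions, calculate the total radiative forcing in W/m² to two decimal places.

ΔF = 5.80 W/m²

CO₂: 4.84 × ln(768/285) = 4.84 × ln(2.69474) = 4.84 × 0.99130 = 4.7979 W/m².
N₂O: 0.120 × (√382 − √274) = 0.120 × (19.5448 − 16.5529) = 0.120 × 2.9919 = 0.3590 W/m².
CH₄: 0.036 × (√2022 − √729) = 0.036 × (44.9667 − 27.0000) = 0.036 × 17.9667 = 0.6468 W/m².
Total ΔF = 4.7979 + 0.3590 + 0.6468 = 5.8037 W/m².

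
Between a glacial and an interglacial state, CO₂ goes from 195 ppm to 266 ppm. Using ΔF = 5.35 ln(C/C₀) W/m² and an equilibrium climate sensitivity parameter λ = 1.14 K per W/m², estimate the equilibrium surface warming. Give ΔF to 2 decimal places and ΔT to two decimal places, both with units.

ΔF = 1.66 W/m²; ΔT = 1.89 K

CO₂: 5.35 × ln(266/195) = 5.35 × ln(1.36410) = 5.35 × 0.31049 = 1.6611 W/m².
ΔT = λ ΔF = 1.14 × 1.66 = 1.8924 K.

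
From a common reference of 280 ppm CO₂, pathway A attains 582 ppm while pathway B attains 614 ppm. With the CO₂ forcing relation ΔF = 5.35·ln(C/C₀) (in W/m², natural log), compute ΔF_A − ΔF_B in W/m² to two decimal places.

ΔF_A = 5.35 ln(582/280) = 5.35 × 0.73168 = 3.9145 W/m².
ΔF_B = 5.35 ln(614/280) = 5.35 × 0.78521 = 4.2009 W/m².
Difference: 3.9145 − 4.2009 = -0.2864 W/m².

ΔF_A − ΔF_B = -0.29 W/m²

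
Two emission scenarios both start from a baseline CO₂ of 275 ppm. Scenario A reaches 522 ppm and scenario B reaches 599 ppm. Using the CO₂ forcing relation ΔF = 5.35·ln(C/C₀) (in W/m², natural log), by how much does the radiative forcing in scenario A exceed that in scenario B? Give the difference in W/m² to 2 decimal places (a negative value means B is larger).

ΔF_A = 5.35 ln(522/275) = 5.35 × 0.64090 = 3.4288 W/m².
ΔF_B = 5.35 ln(599/275) = 5.35 × 0.77849 = 4.1649 W/m².
Difference: 3.4288 − 4.1649 = -0.7361 W/m².

ΔF_A − ΔF_B = -0.74 W/m²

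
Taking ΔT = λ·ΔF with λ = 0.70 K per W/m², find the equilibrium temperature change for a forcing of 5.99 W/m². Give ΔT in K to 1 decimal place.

ΔT = 4.2 K

ΔT = λ ΔF = 0.70 × 5.99 = 4.1930 K.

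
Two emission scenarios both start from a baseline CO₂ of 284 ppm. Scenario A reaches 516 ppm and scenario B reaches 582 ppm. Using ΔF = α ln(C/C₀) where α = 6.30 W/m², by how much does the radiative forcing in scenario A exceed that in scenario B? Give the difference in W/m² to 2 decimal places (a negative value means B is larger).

ΔF_A = 6.30 ln(516/284) = 6.30 × 0.59713 = 3.7619 W/m².
ΔF_B = 6.30 ln(582/284) = 6.30 × 0.71750 = 4.5203 W/m².
Difference: 3.7619 − 4.5203 = -0.7584 W/m².

ΔF_A − ΔF_B = -0.76 W/m²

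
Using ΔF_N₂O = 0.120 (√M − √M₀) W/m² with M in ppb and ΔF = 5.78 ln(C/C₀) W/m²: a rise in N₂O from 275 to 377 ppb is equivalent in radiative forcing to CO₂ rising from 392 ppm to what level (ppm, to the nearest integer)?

N₂O forcing: 0.120 × (√377 − √275) = 0.120 × (19.4165 − 16.5831) = 0.120 × 2.8334 = 0.34001 W/m².
Set 5.78 ln(C/392) = 0.34001: ln(C/392) = 0.34001/5.78 = 0.05883, so C = 392 × e^0.05883 = 392 × 1.06059 = 415.75 ppm.

C ≈ 416 ppm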